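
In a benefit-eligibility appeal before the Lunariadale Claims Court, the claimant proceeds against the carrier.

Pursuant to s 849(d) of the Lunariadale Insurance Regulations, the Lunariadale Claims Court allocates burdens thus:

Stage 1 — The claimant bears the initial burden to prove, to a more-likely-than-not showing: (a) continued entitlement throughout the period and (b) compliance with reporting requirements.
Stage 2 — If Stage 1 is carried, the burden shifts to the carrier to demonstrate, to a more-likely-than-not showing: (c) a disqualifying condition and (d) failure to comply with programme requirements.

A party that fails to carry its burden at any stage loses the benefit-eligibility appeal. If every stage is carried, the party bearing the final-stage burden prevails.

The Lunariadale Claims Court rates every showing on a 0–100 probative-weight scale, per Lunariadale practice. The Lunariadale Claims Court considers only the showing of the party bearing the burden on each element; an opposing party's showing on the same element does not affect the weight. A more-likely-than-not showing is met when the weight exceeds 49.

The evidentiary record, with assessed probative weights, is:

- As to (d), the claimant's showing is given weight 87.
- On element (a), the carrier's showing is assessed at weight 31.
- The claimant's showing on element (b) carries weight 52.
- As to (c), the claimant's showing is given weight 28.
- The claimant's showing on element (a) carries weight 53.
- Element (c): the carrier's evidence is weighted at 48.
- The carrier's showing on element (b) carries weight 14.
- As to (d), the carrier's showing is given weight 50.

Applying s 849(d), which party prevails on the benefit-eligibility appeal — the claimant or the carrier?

claimant

At Stage 1 the claimant must meet a more-likely-than-not showing (weight exceeds 49): on (a) the weight is 53 (the carrier's 31 is given no effect), > 49, so (a) meets the standard; on (b) the weight is 52 (the carrier's 14 is given no effect), > 49, so (b) meets the standard.
  Stage 1 is satisfied; the onus moves to the carrier.
At Stage 2 the carrier must meet a more-likely-than-not showing (weight exceeds 49): on (c) the weight is 48 (the claimant's 28 is given no effect), ≤ 49, so (c) does not meet the standard; on (d) the weight is 50 (the claimant's 87 is given no effect), which does exceed 49, so (d) meets the standard.
  The carrier does not carry Stage 2.
So the claimant prevails.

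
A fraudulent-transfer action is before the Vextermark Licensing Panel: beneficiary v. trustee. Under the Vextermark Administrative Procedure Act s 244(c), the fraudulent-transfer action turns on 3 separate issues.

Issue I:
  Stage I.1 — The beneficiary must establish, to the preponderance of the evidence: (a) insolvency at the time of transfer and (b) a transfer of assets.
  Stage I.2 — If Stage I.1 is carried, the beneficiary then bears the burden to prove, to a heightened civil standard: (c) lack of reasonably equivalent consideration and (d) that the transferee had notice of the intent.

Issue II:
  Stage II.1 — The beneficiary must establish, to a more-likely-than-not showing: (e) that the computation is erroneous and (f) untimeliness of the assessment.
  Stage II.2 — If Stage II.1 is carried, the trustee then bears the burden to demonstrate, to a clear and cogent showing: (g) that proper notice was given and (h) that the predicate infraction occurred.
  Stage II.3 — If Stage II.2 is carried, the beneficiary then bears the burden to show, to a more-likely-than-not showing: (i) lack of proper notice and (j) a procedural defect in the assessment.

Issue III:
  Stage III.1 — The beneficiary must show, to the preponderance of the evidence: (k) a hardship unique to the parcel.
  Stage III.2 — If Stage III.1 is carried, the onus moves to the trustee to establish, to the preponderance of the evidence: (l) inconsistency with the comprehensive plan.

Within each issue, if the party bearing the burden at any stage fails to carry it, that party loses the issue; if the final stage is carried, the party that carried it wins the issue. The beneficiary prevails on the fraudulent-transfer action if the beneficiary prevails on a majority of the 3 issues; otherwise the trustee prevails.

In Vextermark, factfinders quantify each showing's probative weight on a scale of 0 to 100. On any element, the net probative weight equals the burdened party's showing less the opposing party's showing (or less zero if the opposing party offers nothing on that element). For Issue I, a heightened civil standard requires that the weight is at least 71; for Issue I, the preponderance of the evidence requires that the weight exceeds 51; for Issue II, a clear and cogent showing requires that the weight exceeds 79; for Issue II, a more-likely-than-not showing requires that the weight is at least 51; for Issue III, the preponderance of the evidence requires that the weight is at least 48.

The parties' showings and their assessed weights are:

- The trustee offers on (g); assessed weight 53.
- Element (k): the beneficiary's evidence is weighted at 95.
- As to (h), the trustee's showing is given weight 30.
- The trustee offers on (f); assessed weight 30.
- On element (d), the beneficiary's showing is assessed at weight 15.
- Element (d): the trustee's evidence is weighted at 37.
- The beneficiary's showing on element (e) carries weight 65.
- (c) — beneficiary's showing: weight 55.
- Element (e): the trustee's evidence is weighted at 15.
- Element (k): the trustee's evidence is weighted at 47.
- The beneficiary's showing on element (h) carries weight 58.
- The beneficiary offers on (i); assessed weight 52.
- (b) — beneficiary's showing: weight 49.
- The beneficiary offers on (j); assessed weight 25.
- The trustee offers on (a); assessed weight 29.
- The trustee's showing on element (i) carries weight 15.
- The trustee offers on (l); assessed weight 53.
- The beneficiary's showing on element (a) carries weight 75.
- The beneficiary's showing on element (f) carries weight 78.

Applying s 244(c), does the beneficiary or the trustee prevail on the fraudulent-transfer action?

trustee

— Issue I —
At Stage I.1 the beneficiary must meet the preponderance of the evidence (weight exceeds 51): on (a) the weight is 75 less the opposing 29 gives net 46, which does not exceed 51, so (a) does not meet the standard; on (b) the weight is 49, ≤ 51, so (b) does not meet the standard.
  The beneficiary does not carry Stage I.1.
The analysis ends at Stage I.1; the trustee prevails on this issue.
— Issue II —
At Stage II.1 the beneficiary must meet a more-likely-than-not showing (weight is at least 51): on (e) the weight is 65 less the opposing 15 gives net 50, < 51, so (e) does not meet the standard; on (f) the weight is 78 less the opposing 30 gives net 48, which does not reach 51, so (f) does not meet the standard.
  The beneficiary does not carry Stage II.1.
The analysis ends at Stage II.1; the trustee prevails on this issue.
— Issue III —
At Stage III.1 the beneficiary must meet the preponderance of the evidence (weight is at least 48): on (k) the weight is 95 less the opposing 47 gives net 48, which does reach 48, so (k) meets the standard.
  All elements met. The burden passes to the trustee.
At Stage III.2 the trustee must meet the preponderance of the evidence (weight is at least 48): on (l) the weight is 53, which does reach 48, so (l) meets the standard.
  The trustee carries the last stage.
With every stage satisfied, the trustee prevails on this issue.
Per-issue: Issue I → trustee; Issue II → trustee; Issue III → trustee. The beneficiary must prevail on a majority of issues; overall, the trustee prevails.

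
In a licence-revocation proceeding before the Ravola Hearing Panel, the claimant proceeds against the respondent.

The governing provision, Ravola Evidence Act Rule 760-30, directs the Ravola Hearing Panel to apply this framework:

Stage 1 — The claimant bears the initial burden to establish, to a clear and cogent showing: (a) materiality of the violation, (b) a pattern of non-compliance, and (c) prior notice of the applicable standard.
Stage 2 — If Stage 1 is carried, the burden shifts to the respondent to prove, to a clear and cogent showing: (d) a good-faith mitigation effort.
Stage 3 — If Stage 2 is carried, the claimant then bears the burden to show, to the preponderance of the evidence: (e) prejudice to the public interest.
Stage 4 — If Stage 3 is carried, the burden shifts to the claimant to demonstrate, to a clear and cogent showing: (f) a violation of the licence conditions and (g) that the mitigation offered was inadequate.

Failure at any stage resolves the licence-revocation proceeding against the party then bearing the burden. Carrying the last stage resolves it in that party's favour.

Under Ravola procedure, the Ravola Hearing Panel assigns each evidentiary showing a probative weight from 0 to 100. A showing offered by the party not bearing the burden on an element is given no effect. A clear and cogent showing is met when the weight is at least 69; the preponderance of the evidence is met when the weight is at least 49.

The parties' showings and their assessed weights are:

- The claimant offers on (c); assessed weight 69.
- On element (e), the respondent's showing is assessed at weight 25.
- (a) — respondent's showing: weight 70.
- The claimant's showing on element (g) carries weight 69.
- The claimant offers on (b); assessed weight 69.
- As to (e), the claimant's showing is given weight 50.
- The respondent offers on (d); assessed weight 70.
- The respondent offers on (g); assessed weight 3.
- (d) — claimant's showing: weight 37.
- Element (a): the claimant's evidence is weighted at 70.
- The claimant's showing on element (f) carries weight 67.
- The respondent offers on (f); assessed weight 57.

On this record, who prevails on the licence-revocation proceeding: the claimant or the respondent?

Stage 1 (claimant, a clear and cogent showing, weight is at least 69): (a) 70 (respondent's 70 disregarded) ≥ 69 — meets; (b) 69 ≥ 69 — meets; (c) 69 ≥ 69 — meets.
  All elements met. The burden passes to the respondent.
Stage 2 (respondent, a clear and cogent showing, weight is at least 69): (d) 70 (claimant's 37 disregarded) ≥ 69 — meets.
  The respondent carries Stage 2; the claimant now bears the burden.
Stage 3 (claimant, the preponderance of the evidence, weight is at least 49): (e) 50 (respondent's 25 disregarded) ≥ 49 — meets.
  Stage 3 is satisfied; the claimant continues to bear the burden.
Stage 4 (claimant, a clear and cogent showing, weight is at least 69): (f) 67 (respondent's 57 disregarded) < 69 — fails; (g) 69 (respondent's 3 disregarded) ≥ 69 — meets.
  Not every element is met, so the claimant fails to carry Stage 4.
The analysis ends at Stage 4; the respondent prevails.

respondent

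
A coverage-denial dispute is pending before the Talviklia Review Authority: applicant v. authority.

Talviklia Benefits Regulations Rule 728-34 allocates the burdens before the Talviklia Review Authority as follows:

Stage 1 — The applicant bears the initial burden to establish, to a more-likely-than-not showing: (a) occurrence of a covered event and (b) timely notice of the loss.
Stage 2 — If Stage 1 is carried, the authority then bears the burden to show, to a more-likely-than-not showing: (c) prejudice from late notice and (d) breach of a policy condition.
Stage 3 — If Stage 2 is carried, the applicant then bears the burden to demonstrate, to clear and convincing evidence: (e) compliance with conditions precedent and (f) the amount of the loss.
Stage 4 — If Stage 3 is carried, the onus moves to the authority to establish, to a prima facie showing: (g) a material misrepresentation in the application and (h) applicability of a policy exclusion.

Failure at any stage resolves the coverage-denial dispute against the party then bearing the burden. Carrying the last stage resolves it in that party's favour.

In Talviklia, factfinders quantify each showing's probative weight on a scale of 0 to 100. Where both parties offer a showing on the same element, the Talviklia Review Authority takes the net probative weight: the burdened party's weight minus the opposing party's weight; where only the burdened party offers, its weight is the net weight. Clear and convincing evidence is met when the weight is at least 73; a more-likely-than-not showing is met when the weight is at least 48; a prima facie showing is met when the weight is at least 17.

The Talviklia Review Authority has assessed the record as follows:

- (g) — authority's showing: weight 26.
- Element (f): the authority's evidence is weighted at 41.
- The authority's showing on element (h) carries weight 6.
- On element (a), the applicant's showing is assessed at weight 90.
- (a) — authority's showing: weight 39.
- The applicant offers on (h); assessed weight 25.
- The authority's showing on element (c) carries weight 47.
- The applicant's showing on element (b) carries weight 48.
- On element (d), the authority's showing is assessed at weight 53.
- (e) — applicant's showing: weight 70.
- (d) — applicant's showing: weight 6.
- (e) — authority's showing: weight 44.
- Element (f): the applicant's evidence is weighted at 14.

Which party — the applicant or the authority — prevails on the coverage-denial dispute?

applicant

At Stage 1 the applicant must meet a more-likely-than-not showing (weight is at least 48): on (a) the weight is 90 less the opposing 39 gives net 51, which does reach 48, so (a) meets the standard; on (b) the weight is 48, ≥ 48, so (b) meets the standard.
  The applicant carries Stage 1; the authority now bears the burden.
At Stage 2 the authority must meet a more-likely-than-not showing (weight is at least 48): on (c) the weight is 47, < 48, so (c) does not meet the standard; on (d) the weight is 53 less the opposing 6 gives net 47, which does not reach 48, so (d) does not meet the standard.
  Not every element is met, so the authority fails to carry Stage 2.
The analysis ends at Stage 2; the applicant prevails.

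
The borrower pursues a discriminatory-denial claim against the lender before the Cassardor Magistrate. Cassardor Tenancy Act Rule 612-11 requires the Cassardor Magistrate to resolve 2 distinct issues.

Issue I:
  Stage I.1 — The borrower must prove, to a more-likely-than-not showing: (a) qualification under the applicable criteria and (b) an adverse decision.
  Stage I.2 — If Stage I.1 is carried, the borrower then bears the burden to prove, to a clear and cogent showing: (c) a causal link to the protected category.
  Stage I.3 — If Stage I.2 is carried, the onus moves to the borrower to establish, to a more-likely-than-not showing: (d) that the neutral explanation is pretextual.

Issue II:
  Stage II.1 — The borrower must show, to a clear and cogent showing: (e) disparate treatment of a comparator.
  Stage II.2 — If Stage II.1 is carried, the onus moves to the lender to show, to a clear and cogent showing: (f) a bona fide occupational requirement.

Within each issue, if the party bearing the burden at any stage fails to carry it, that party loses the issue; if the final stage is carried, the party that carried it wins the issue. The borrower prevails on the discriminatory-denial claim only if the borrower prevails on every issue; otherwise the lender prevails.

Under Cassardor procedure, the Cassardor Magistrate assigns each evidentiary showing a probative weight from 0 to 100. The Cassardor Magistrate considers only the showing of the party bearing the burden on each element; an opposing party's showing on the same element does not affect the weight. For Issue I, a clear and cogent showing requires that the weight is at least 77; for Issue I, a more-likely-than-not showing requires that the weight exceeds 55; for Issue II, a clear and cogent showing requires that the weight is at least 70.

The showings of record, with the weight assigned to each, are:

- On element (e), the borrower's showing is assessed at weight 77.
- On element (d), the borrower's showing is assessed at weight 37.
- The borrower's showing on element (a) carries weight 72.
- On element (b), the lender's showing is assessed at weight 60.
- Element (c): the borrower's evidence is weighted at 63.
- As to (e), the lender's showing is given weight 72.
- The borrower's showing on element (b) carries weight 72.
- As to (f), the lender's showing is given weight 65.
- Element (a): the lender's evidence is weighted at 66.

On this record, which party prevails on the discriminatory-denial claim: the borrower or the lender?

— Issue I —
Stage I.1 (borrower, a more-likely-than-not showing, weight exceeds 55): (a) 72 (lender's 66 disregarded) > 55 — meets; (b) 72 (lender's 60 disregarded) > 55 — meets.
  All elements met. The borrower retains the burden for Stage I.2.
Stage I.2 (borrower, a clear and cogent showing, weight is at least 77): (c) 63 < 77 — fails.
  Not every element is met, so the borrower fails to carry Stage I.2.
The analysis ends at Stage I.2; the lender prevails on this issue.
— Issue II —
At Stage II.1 the borrower must meet a clear and cogent showing (weight is at least 70): on (e) the weight is 77 (the lender's 72 is given no effect), which does reach 70, so (e) meets the standard.
  All elements met. The burden passes to the lender.
At Stage II.2 the lender must meet a clear and cogent showing (weight is at least 70): on (f) the weight is 65, < 70, so (f) does not meet the standard.
  Stage II.2 not carried; the lender fails its burden.
The borrower prevails on this issue.
Per-issue: Issue I → lender; Issue II → borrower. The borrower must prevail on every issue; overall, the lender prevails.

lender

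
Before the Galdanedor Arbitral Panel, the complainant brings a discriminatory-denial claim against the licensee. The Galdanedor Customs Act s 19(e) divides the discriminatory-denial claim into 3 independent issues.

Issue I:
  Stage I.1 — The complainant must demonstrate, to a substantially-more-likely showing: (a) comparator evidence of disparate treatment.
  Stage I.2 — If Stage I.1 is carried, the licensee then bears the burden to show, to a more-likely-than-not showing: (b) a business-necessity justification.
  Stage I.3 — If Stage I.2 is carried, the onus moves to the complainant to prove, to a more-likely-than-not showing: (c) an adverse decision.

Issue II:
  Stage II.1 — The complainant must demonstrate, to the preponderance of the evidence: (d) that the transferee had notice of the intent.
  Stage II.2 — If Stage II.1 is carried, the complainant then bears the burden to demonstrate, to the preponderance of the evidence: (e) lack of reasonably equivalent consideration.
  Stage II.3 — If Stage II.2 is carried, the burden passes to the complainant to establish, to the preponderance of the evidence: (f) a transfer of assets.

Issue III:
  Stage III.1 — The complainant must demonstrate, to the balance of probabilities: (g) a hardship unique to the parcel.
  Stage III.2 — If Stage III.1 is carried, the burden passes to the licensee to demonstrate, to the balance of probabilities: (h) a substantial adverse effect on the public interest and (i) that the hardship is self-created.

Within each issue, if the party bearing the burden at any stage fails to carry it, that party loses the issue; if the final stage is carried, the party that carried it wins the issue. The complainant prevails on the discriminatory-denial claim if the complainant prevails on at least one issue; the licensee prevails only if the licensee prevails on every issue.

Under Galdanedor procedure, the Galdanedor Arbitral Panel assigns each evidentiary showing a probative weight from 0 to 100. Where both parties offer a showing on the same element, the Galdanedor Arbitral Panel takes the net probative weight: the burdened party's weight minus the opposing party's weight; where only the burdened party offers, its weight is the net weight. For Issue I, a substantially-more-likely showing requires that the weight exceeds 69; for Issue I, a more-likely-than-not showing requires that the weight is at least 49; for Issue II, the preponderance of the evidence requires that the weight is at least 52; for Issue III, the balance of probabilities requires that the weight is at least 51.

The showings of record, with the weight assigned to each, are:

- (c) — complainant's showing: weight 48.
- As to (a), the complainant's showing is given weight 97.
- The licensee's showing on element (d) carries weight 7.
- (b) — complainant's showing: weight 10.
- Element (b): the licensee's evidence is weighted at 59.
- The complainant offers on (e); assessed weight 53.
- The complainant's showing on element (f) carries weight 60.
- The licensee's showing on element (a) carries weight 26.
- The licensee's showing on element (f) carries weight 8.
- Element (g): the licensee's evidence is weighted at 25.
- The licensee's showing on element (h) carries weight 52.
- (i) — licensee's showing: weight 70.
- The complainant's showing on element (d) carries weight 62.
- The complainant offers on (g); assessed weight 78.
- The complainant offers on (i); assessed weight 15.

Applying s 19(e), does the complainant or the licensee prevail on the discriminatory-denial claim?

— Issue I —
At Stage I.1 the complainant must meet a substantially-more-likely showing (weight exceeds 69): on (a) the weight is 97 less the opposing 26 gives net 71, > 69, so (a) meets the standard.
  Stage I.1 carried; the burden shifts to the licensee.
At Stage I.2 the licensee must meet a more-likely-than-not showing (weight is at least 49): on (b) the weight is 59 less the opposing 10 gives net 49, ≥ 49, so (b) meets the standard.
  Stage I.2 is satisfied; the onus moves to the complainant.
At Stage I.3 the complainant must meet a more-likely-than-not showing (weight is at least 49): on (c) the weight is 48, which does not reach 49, so (c) does not meet the standard.
  Not every element is met, so the complainant fails to carry Stage I.3.
The analysis ends at Stage I.3; the licensee prevails on this issue.
— Issue II —
At Stage II.1 the complainant must meet the preponderance of the evidence (weight is at least 52): on (d) the weight is 62 less the opposing 7 gives net 55, ≥ 52, so (d) meets the standard.
  Stage II.1 carried; the burden remains with the complainant.
At Stage II.2 the complainant must meet the preponderance of the evidence (weight is at least 52): on (e) the weight is 53, which does reach 52, so (e) meets the standard.
  All elements met. The complainant retains the burden for Stage II.3.
At Stage II.3 the complainant must meet the preponderance of the evidence (weight is at least 52): on (f) the weight is 60 less the opposing 8 gives net 52, which does reach 52, so (f) meets the standard.
  All elements met at the final stage.
Every stage carried; the complainant prevails on this issue.
— Issue III —
At Stage III.1 the complainant must meet the balance of probabilities (weight is at least 51): on (g) the weight is 78 less the opposing 25 gives net 53, ≥ 51, so (g) meets the standard.
  Stage III.1 is satisfied; the onus moves to the licensee.
At Stage III.2 the licensee must meet the balance of probabilities (weight is at least 51): on (h) the weight is 52, ≥ 51, so (h) meets the standard; on (i) the weight is 70 less the opposing 15 gives net 55, ≥ 51, so (i) meets the standard.
  All elements met at the final stage.
With every stage satisfied, the licensee prevails on this issue.
Per-issue: Issue I → licensee; Issue II → complainant; Issue III → licensee. The complainant must prevail on at least one issue; overall, the complainant prevails.

complainant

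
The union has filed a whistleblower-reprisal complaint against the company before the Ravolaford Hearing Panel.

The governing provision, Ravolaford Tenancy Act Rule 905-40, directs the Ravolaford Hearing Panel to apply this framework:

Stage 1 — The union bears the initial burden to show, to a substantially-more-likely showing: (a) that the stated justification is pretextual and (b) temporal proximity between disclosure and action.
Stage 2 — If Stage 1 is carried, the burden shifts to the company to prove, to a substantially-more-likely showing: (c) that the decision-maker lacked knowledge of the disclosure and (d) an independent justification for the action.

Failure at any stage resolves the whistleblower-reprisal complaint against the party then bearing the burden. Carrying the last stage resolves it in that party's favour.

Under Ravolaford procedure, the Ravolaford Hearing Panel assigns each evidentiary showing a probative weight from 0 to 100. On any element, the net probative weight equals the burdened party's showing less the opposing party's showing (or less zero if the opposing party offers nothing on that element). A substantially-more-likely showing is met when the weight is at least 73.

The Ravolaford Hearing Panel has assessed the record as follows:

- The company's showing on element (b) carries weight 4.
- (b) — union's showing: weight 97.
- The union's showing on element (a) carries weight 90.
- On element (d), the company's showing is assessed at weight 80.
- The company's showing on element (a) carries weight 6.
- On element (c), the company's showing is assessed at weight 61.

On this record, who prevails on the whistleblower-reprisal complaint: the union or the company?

At Stage 1 the union must meet a substantially-more-likely showing (weight is at least 73): on (a) the weight is 90 less the opposing 6 gives net 84, ≥ 73, so (a) meets the standard; on (b) the weight is 97 less the opposing 4 gives net 93, which does reach 73, so (b) meets the standard.
  Stage 1 carried; the burden shifts to the company.
At Stage 2 the company must meet a substantially-more-likely showing (weight is at least 73): on (c) the weight is 61, < 73, so (c) does not meet the standard; on (d) the weight is 80, which does reach 73, so (d) meets the standard.
  The company does not carry Stage 2.
The union prevails.

union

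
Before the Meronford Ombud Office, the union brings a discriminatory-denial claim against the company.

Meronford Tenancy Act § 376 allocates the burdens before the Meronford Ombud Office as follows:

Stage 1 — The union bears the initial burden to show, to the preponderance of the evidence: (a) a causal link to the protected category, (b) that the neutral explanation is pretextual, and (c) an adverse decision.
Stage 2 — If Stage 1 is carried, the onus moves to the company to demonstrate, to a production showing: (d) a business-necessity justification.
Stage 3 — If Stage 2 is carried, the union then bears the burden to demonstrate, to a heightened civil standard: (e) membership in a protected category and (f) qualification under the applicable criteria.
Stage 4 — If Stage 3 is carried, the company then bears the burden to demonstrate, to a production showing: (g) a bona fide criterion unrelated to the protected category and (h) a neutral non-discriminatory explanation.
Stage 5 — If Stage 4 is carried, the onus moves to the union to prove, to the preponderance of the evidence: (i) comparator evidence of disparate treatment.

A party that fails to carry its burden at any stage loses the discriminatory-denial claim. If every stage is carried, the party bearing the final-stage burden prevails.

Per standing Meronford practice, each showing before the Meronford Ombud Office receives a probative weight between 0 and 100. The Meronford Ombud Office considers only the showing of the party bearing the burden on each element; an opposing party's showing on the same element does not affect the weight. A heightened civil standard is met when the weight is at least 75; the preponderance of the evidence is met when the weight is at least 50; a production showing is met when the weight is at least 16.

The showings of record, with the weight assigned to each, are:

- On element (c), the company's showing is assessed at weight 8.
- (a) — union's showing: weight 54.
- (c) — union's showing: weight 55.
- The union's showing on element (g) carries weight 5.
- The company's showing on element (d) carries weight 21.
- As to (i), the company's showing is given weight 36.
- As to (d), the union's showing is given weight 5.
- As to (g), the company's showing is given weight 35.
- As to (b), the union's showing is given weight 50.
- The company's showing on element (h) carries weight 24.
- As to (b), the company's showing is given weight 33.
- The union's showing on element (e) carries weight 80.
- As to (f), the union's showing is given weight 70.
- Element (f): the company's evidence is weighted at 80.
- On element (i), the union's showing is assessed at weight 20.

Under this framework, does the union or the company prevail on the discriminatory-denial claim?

company

Stage 1 (union, the preponderance of the evidence, weight is at least 50): (a) 54 ≥ 50 — meets; (b) 50 (company's 33 disregarded) ≥ 50 — meets; (c) 55 (company's 8 disregarded) ≥ 50 — meets.
  Stage 1 carried; the burden shifts to the company.
Stage 2 (company, a production showing, weight is at least 16): (d) 21 (union's 5 disregarded) ≥ 16 — meets.
  Stage 2 carried; the burden shifts to the union.
Stage 3 (union, a heightened civil standard, weight is at least 75): (e) 80 ≥ 75 — meets; (f) 70 (company's 80 disregarded) < 75 — fails.
  Stage 3 not carried; the union fails its burden.
The company prevails.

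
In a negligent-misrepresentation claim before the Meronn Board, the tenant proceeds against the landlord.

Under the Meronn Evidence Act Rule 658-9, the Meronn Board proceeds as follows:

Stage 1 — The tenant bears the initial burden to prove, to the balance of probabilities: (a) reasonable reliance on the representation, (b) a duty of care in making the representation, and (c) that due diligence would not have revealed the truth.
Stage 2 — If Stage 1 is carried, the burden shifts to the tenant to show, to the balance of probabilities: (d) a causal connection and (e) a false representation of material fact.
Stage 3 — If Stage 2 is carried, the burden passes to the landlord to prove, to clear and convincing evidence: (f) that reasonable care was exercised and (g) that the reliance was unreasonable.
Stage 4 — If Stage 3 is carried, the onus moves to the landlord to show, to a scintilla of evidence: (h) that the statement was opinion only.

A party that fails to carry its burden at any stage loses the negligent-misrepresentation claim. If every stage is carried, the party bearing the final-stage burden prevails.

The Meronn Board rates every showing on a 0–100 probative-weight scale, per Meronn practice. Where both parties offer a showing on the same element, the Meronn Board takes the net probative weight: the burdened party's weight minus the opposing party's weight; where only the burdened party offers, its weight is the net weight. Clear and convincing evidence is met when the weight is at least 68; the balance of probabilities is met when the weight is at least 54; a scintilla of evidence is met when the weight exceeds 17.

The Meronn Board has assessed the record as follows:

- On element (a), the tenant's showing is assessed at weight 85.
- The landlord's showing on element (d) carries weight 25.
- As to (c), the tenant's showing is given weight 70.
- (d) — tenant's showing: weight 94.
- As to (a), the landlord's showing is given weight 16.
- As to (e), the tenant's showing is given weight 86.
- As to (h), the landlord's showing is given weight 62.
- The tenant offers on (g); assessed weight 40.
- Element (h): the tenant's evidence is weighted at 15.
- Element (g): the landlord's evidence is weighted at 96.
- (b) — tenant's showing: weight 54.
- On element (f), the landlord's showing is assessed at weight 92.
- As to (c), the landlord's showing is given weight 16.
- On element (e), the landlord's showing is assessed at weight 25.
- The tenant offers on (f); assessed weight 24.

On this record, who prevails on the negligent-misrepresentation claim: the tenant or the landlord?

Stage 1 (tenant, the balance of probabilities, weight is at least 54): (a) net 85−16=69 ≥ 54 — meets; (b) 54 ≥ 54 — meets; (c) net 70−16=54 ≥ 54 — meets.
  All elements met. The tenant retains the burden for Stage 2.
Stage 2 (tenant, the balance of probabilities, weight is at least 54): (d) net 94−25=69 ≥ 54 — meets; (e) net 86−25=61 ≥ 54 — meets.
  Stage 2 is satisfied; the onus moves to the landlord.
Stage 3 (landlord, clear and convincing evidence, weight is at least 68): (f) net 92−24=68 ≥ 68 — meets; (g) net 96−40=56 < 68 — fails.
  Stage 3 not carried; the landlord fails its burden.
So the tenant prevails.

tenant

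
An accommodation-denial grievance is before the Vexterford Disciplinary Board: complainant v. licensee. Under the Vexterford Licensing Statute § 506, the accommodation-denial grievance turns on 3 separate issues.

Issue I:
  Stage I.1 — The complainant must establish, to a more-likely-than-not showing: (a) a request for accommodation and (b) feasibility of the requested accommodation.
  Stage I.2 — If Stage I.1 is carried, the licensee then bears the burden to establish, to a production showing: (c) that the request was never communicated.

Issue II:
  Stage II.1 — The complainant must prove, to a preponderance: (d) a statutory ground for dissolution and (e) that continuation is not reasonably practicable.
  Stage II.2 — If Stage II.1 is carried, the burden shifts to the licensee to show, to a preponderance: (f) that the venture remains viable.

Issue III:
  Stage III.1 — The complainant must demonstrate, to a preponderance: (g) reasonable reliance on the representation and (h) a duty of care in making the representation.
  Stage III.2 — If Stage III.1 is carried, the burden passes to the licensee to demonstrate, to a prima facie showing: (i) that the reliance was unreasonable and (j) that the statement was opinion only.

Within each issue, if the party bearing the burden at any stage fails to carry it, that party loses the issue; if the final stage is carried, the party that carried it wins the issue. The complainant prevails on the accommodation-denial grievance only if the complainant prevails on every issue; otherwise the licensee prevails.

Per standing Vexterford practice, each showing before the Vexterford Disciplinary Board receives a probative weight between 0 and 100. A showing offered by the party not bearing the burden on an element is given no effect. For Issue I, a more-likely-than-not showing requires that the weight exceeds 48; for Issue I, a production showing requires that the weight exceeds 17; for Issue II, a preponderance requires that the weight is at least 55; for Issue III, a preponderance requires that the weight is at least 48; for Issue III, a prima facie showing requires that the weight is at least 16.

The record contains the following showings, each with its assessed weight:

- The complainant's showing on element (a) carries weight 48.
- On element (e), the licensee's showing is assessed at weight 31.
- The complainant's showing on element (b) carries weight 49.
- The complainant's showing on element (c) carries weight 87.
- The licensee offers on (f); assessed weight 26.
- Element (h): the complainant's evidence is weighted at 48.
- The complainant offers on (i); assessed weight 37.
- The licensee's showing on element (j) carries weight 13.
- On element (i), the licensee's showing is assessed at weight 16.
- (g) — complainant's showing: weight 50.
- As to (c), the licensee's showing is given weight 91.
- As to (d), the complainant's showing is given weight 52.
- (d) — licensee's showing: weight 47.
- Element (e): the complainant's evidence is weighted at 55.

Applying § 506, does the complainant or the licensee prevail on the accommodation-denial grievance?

licensee

— Issue I —
Stage I.1 — burden on complainant; standard: a more-likely-than-not showing (weight exceeds 48).
    (a): 48 ≤ 48 [not met]
    (b): 49 > 48 [met]
  Stage I.1 not carried; the complainant fails its burden.
The analysis ends at Stage I.1; the licensee prevails on this issue.
— Issue II —
Stage II.1 — burden on complainant; standard: a preponderance (weight is at least 55).
    (d): 52 (licensee's 47 disregarded) < 55 [not met]
    (e): 55 (licensee's 31 disregarded) ≥ 55 [met]
  Not every element is met, so the complainant fails to carry Stage II.1.
So the licensee prevails on this issue.
— Issue III —
At Stage III.1 the complainant must meet a preponderance (weight is at least 48): on (g) the weight is 50, ≥ 48, so (g) meets the standard; on (h) the weight is 48, ≥ 48, so (h) meets the standard.
  Stage III.1 is satisfied; the onus moves to the licensee.
At Stage III.2 the licensee must meet a prima facie showing (weight is at least 16): on (i) the weight is 16 (the complainant's 37 is given no effect), which does reach 16, so (i) meets the standard; on (j) the weight is 13, < 16, so (j) does not meet the standard.
  The licensee does not carry Stage III.2.
So the complainant prevails on this issue.
Per-issue: Issue I → licensee; Issue II → licensee; Issue III → complainant. The complainant must prevail on every issue; overall, the licensee prevails.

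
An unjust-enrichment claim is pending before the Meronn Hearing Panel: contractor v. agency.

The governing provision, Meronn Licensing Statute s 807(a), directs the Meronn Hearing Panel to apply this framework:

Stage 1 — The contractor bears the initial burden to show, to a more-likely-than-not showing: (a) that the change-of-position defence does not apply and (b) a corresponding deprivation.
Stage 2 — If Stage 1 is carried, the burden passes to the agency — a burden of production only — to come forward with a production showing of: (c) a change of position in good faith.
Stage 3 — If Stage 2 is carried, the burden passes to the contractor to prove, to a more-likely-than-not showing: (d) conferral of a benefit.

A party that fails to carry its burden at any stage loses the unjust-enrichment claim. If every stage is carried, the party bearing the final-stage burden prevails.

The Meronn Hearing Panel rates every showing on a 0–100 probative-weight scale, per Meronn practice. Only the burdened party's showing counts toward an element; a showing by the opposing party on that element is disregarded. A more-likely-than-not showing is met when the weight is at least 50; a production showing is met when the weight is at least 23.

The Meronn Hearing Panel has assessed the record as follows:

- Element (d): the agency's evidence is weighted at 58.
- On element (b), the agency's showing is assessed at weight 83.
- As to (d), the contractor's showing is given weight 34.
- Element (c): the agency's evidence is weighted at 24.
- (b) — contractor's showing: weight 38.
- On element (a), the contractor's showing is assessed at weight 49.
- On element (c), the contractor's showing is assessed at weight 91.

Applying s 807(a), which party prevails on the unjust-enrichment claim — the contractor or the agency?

Stage 1 (contractor, a more-likely-than-not showing, weight is at least 50): (a) 49 < 50 — fails; (b) 38 (agency's 83 disregarded) < 50 — fails.
  The contractor does not carry Stage 1.
The analysis ends at Stage 1; the agency prevails.

agency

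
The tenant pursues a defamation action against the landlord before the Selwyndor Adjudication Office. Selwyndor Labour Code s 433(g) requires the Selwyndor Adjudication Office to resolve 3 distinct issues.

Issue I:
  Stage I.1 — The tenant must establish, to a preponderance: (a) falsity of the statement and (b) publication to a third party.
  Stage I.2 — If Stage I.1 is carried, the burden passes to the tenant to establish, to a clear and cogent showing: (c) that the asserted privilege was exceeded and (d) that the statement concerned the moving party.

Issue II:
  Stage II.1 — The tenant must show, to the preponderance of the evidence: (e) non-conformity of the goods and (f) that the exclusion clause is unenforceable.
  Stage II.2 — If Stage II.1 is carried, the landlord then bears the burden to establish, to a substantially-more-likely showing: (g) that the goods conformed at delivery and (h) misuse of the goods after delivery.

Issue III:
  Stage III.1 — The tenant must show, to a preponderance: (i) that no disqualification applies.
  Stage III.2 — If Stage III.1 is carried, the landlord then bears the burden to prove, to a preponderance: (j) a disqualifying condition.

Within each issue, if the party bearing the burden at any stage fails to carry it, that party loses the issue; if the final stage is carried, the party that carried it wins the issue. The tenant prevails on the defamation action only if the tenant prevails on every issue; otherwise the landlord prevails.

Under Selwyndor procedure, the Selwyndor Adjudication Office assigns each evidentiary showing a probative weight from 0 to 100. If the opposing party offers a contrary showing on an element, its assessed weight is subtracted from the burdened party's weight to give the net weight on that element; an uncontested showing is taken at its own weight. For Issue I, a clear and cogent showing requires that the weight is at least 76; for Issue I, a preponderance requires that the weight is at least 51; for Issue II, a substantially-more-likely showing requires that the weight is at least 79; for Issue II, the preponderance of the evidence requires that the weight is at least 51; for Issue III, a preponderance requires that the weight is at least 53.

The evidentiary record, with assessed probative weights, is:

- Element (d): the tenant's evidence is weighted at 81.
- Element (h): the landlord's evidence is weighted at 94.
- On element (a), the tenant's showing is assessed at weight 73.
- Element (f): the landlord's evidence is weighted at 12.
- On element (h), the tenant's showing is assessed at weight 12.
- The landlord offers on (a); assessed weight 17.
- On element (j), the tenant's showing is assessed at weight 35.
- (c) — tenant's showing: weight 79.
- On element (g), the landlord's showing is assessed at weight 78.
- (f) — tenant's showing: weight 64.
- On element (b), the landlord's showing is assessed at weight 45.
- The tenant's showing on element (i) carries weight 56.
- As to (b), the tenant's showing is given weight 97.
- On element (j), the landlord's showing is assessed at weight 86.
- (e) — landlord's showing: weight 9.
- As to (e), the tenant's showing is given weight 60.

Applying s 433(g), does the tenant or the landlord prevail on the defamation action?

— Issue I —
Stage I.1 — burden on tenant; standard: a preponderance (weight is at least 51).
    (a): 73 − 17 = 56 ≥ 51 [met]
    (b): 97 − 45 = 52 ≥ 51 [met]
  Stage I.1 carried; the burden remains with the tenant.
Stage I.2 — burden on tenant; standard: a clear and cogent showing (weight is at least 76).
    (c): 79 ≥ 76 [met]
    (d): 81 ≥ 76 [met]
  Stage I.2 carried; the final stage is satisfied.
With every stage satisfied, the tenant prevails on this issue.
— Issue II —
At Stage II.1 the tenant must meet the preponderance of the evidence (weight is at least 51): on (e) the weight is 60 less the opposing 9 gives net 51, which does reach 51, so (e) meets the standard; on (f) the weight is 64 less the opposing 12 gives net 52, which does reach 51, so (f) meets the standard.
  Stage II.1 carried; the burden shifts to the landlord.
At Stage II.2 the landlord must meet a substantially-more-likely showing (weight is at least 79): on (g) the weight is 78, < 79, so (g) does not meet the standard; on (h) the weight is 94 less the opposing 12 gives net 82, which does reach 79, so (h) meets the standard.
  The landlord does not carry Stage II.2.
The tenant prevails on this issue.
— Issue III —
At Stage III.1 the tenant must meet a preponderance (weight is at least 53): on (i) the weight is 56, which does reach 53, so (i) meets the standard.
  All elements met. The burden passes to the landlord.
At Stage III.2 the landlord must meet a preponderance (weight is at least 53): on (j) the weight is 86 less the opposing 35 gives net 51, < 53, so (j) does not meet the standard.
  The landlord does not carry Stage III.2.
The analysis ends at Stage III.2; the tenant prevails on this issue.
Per-issue: Issue I → tenant; Issue II → tenant; Issue III → tenant. The tenant must prevail on every issue; overall, the tenant prevails.

tenant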